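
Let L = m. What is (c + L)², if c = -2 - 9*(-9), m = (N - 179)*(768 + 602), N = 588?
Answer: 314058247281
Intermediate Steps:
m = 560330 (m = (588 - 179)*(768 + 602) = 409*1370 = 560330)
L = 560330
c = 79 (c = -2 + 81 = 79)
(c + L)² = (79 + 560330)² = 560409² = 314058247281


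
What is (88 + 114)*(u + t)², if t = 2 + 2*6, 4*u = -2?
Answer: 73629/2 ≈ 36815.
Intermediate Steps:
u = -½ (u = (¼)*(-2) = -½ ≈ -0.50000)
t = 14 (t = 2 + 12 = 14)
(88 + 114)*(u + t)² = (88 + 114)*(-½ + 14)² = 202*(27/2)² = 202*(729/4) = 73629/2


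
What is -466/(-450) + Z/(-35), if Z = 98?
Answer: -397/225 ≈ -1.7644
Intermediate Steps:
-466/(-450) + Z/(-35) = -466/(-450) + 98/(-35) = -466*(-1/450) + 98*(-1/35) = 233/225 - 14/5 = -397/225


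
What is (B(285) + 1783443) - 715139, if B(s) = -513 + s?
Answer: 1068076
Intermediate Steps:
(B(285) + 1783443) - 715139 = ((-513 + 285) + 1783443) - 715139 = (-228 + 1783443) - 715139 = 1783215 - 715139 = 1068076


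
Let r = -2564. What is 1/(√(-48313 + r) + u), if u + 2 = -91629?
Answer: -91631/8396291038 - 3*I*√5653/8396291038 ≈ -1.0913e-5 - 2.6864e-8*I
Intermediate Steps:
u = -91631 (u = -2 - 91629 = -91631)
1/(√(-48313 + r) + u) = 1/(√(-48313 - 2564) - 91631) = 1/(√(-50877) - 91631) = 1/(3*I*√5653 - 91631) = 1/(-91631 + 3*I*√5653)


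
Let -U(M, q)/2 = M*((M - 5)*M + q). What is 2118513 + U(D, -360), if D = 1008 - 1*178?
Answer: -1133968887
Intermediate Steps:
D = 830 (D = 1008 - 178 = 830)
U(M, q) = -2*M*(q + M*(-5 + M)) (U(M, q) = -2*M*((M - 5)*M + q) = -2*M*((-5 + M)*M + q) = -2*M*(M*(-5 + M) + q) = -2*M*(q + M*(-5 + M)))
2118513 + U(D, -360) = 2118513 + 2*830*(-1*(-360) - 1*830² + 5*830) = 2118513 + 2*830*(360 - 1*688900 + 4150) = 2118513 + 2*830*(360 - 688900 + 4150) = 2118513 + 2*830*(-684390) = 2118513 - 1136087400 = -1133968887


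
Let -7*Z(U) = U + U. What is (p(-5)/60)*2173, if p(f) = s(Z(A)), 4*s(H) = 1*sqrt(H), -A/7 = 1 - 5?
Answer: 2173*I*sqrt(2)/120 ≈ 25.609*I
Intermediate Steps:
A = 28 (A = -7*(1 - 5) = -7*(-4) = 28)
Z(U) = -2*U/7 (Z(U) = -(U + U)/7 = -2*U/7)
s(H) = sqrt(H)/4 (s(H) = (1*sqrt(H))/4 = sqrt(H)/4)
p(f) = I*sqrt(2)/2 (p(f) = sqrt(-2/7*28)/4 = sqrt(-8)/4 = (2*I*sqrt(2))/4 = I*sqrt(2)/2)
(p(-5)/60)*2173 = ((I*sqrt(2)/2)/60)*2173 = ((I*sqrt(2)/2)*(1/60))*2173 = (I*sqrt(2)/120)*2173 = 2173*I*sqrt(2)/120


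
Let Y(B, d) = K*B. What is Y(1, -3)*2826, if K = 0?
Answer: 0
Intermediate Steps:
Y(B, d) = 0 (Y(B, d) = 0*B = 0)
Y(1, -3)*2826 = 0*2826 = 0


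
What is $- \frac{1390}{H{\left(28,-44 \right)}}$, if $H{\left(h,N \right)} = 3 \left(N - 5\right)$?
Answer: $\frac{1390}{147} \approx 9.4558$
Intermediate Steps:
$H{\left(h,N \right)} = -15 + 3 N$ ($H{\left(h,N \right)} = 3 \left(-5 + N\right) = -15 + 3 N$)
$- \frac{1390}{H{\left(28,-44 \right)}} = - \frac{1390}{-15 + 3 \left(-44\right)} = - \frac{1390}{-15 - 132} = - \frac{1390}{-147} = \left(-1390\right) \left(- \frac{1}{147}\right) = \frac{1390}{147}$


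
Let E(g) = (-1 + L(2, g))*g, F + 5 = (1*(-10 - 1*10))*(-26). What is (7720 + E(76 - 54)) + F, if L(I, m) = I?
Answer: 8257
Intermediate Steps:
F = 515 (F = -5 + (1*(-10 - 1*10))*(-26) = -5 + (1*(-10 - 10))*(-26) = -5 + (1*(-20))*(-26) = -5 - 20*(-26) = -5 + 520 = 515)
E(g) = g (E(g) = (-1 + 2)*g = 1*g = g)
(7720 + E(76 - 54)) + F = (7720 + (76 - 54)) + 515 = (7720 + 22) + 515 = 7742 + 515 = 8257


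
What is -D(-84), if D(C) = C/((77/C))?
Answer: -1008/11 ≈ -91.636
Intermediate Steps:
D(C) = C²/77 (D(C) = C*(C/77) = C²/77)
-D(-84) = -(-84)²/77 = -7056/77 = -1*1008/11 = -1008/11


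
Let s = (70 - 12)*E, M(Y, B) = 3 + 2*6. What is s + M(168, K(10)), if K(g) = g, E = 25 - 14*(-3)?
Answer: 3901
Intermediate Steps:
E = 67 (E = 25 + 42 = 67)
M(Y, B) = 15 (M(Y, B) = 3 + 12 = 15)
s = 3886 (s = (70 - 12)*67 = 58*67 = 3886)
s + M(168, K(10)) = 3886 + 15 = 3901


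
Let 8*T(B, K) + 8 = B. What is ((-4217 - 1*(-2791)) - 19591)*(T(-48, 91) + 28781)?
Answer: -604743158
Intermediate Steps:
T(B, K) = -1 + B/8
((-4217 - 1*(-2791)) - 19591)*(T(-48, 91) + 28781) = ((-4217 - 1*(-2791)) - 19591)*((-1 + (⅛)*(-48)) + 28781) = ((-4217 + 2791) - 19591)*((-1 - 6) + 28781) = (-1426 - 19591)*(-7 + 28781) = -21017*28774 = -604743158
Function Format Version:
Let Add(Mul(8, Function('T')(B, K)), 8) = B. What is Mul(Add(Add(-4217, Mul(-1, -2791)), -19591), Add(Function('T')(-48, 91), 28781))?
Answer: -604743158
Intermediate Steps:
Function('T')(B, K) = Add(-1, Mul(Rational(1, 8), B))
Mul(Add(Add(-4217, Mul(-1, -2791)), -19591), Add(Function('T')(-48, 91), 28781)) = Mul(Add(Add(-4217, Mul(-1, -2791)), -19591), Add(Add(-1, Mul(Rational(1, 8), -48)), 28781)) = Mul(Add(Add(-4217, 2791), -19591), Add(Add(-1, -6), 28781)) = Mul(Add(-1426, -19591), Add(-7, 28781)) = Mul(-21017, 28774) = -604743158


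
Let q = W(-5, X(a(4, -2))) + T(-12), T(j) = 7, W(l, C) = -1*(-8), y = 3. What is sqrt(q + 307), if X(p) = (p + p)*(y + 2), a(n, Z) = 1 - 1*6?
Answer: sqrt(322) ≈ 17.944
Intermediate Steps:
a(n, Z) = -5 (a(n, Z) = 1 - 6 = -5)
X(p) = 10*p (X(p) = (p + p)*(3 + 2) = (2*p)*5 = 10*p)
W(l, C) = 8
q = 15 (q = 8 + 7 = 15)
sqrt(q + 307) = sqrt(15 + 307) = sqrt(322)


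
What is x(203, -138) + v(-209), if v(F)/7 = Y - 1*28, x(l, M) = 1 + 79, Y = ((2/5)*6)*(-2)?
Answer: -748/5 ≈ -149.60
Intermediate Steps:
Y = -24/5 (Y = ((2*(1/5))*6)*(-2) = ((2/5)*6)*(-2) = (12/5)*(-2) = -24/5 ≈ -4.8000)
x(l, M) = 80
v(F) = -1148/5 (v(F) = 7*(-24/5 - 1*28) = 7*(-24/5 - 28) = 7*(-164/5) = -1148/5)
x(203, -138) + v(-209) = 80 - 1148/5 = -748/5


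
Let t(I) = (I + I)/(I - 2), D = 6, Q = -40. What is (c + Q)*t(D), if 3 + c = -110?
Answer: -459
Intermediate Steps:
c = -113 (c = -3 - 110 = -113)
t(I) = 2*I/(-2 + I) (t(I) = (2*I)/(-2 + I) = 2*I/(-2 + I))
(c + Q)*t(D) = (-113 - 40)*(2*6/(-2 + 6)) = -306*6/4 = -153*3 = -459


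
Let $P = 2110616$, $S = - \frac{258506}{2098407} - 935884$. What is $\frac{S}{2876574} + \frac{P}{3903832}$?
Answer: $\frac{317096671573666630}{1472775035957107011} \approx 0.21531$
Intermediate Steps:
$S = - \frac{1963865795294}{2098407}$ ($S = \left(-258506\right) \frac{1}{2098407} - 935884 = - \frac{258506}{2098407} - 935884 = - \frac{1963865795294}{2098407} \approx -9.3588 \cdot 10^{5}$)
$\frac{S}{2876574} + \frac{P}{3903832} = - \frac{1963865795294}{2098407 \cdot 2876574} + \frac{2110616}{3903832} = \left(- \frac{1963865795294}{2098407}\right) \frac{1}{2876574} + 2110616 \cdot \frac{1}{3903832} = - \frac{981932897647}{3018111508809} + \frac{263827}{487979} = \frac{317096671573666630}{1472775035957107011}$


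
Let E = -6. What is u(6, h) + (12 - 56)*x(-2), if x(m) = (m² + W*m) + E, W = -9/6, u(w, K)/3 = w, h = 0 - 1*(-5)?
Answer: -26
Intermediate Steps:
h = 5 (h = 0 + 5 = 5)
u(w, K) = 3*w
W = -3/2 (W = -9*⅙ = -3/2 ≈ -1.5000)
x(m) = -6 + m² - 3*m/2 (x(m) = (m² - 3*m/2) - 6 = -6 + m² - 3*m/2)
u(6, h) + (12 - 56)*x(-2) = 3*6 + (12 - 56)*(-6 + (-2)² - 3/2*(-2)) = 18 - 44*(-6 + 4 + 3) = 18 - 44*1 = 18 - 44 = -26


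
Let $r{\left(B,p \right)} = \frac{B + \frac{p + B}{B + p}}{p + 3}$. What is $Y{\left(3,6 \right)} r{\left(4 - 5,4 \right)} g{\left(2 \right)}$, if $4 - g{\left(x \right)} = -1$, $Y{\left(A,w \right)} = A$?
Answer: $0$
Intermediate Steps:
$g{\left(x \right)} = 5$ ($g{\left(x \right)} = 4 - -1 = 4 + 1 = 5$)
$r{\left(B,p \right)} = \frac{1 + B}{3 + p}$ ($r{\left(B,p \right)} = \frac{B + \frac{B + p}{B + p}}{3 + p} = \frac{B + 1}{3 + p} = \frac{1 + B}{3 + p}$)
$Y{\left(3,6 \right)} r{\left(4 - 5,4 \right)} g{\left(2 \right)} = 3 \frac{1 + \left(4 - 5\right)}{3 + 4} \cdot 5 = 3 \frac{1 + \left(4 - 5\right)}{7} \cdot 5 = 3 \frac{1 - 1}{7} \cdot 5 = 3 \cdot \frac{1}{7} \cdot 0 \cdot 5 = 3 \cdot 0 \cdot 5 = 0 \cdot 5 = 0$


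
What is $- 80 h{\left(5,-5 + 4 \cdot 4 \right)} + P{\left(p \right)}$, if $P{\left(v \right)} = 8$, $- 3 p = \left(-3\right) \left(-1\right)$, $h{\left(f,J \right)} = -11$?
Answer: $888$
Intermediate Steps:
$p = -1$ ($p = - \frac{\left(-3\right) \left(-1\right)}{3} = \left(- \frac{1}{3}\right) 3 = -1$)
$- 80 h{\left(5,-5 + 4 \cdot 4 \right)} + P{\left(p \right)} = \left(-80\right) \left(-11\right) + 8 = 880 + 8 = 888$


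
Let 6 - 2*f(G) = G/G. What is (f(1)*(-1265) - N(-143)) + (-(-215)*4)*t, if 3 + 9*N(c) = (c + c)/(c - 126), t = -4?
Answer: -31968263/4842 ≈ -6602.3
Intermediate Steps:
N(c) = -⅓ + 2*c/(9*(-126 + c)) (N(c) = -⅓ + ((c + c)/(c - 126))/9 = -⅓ + ((2*c)/(-126 + c))/9 = -⅓ + (2*c/(-126 + c))/9 = -⅓ + 2*c/(9*(-126 + c)))
f(G) = 5/2 (f(G) = 3 - G/(2*G) = 3 - ½*1 = 3 - ½ = 5/2)
(f(1)*(-1265) - N(-143)) + (-(-215)*4)*t = ((5/2)*(-1265) - (378 - 1*(-143))/(9*(-126 - 143))) - (-215)*4*(-4) = (-6325/2 - (378 + 143)/(9*(-269))) - 43*(-20)*(-4) = (-6325/2 - (-1)*521/(9*269)) + 860*(-4) = (-6325/2 - 1*(-521/2421)) - 3440 = (-6325/2 + 521/2421) - 3440 = -15311783/4842 - 3440 = -31968263/4842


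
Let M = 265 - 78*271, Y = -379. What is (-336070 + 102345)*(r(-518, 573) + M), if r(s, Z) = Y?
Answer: 4967123700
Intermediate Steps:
r(s, Z) = -379
M = -20873 (M = 265 - 21138 = -20873)
(-336070 + 102345)*(r(-518, 573) + M) = (-336070 + 102345)*(-379 - 20873) = -233725*(-21252) = 4967123700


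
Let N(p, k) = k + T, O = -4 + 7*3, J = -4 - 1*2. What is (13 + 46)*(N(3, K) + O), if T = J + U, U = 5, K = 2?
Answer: 1062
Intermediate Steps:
J = -6 (J = -4 - 2 = -6)
O = 17 (O = -4 + 21 = 17)
T = -1 (T = -6 + 5 = -1)
N(p, k) = -1 + k (N(p, k) = k - 1 = -1 + k)
(13 + 46)*(N(3, K) + O) = (13 + 46)*((-1 + 2) + 17) = 59*(1 + 17) = 59*18 = 1062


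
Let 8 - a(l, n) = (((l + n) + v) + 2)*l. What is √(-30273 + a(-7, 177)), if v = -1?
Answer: 26*I*√43 ≈ 170.49*I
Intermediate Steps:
a(l, n) = 8 - l*(1 + l + n) (a(l, n) = 8 - (((l + n) - 1) + 2)*l = 8 - ((-1 + l + n) + 2)*l = 8 - (1 + l + n)*l = 8 - l*(1 + l + n))
√(-30273 + a(-7, 177)) = √(-30273 + (8 - 1*(-7) - 1*(-7)² - 1*(-7)*177)) = √(-30273 + (8 + 7 - 1*49 + 1239)) = √(-30273 + (8 + 7 - 49 + 1239)) = √(-30273 + 1205) = √(-29068) = 26*I*√43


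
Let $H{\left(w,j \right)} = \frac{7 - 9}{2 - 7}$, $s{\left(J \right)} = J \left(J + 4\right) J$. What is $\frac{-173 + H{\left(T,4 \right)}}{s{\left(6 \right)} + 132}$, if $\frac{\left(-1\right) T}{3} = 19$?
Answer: $- \frac{863}{2460} \approx -0.35081$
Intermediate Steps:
$T = -57$ ($T = \left(-3\right) 19 = -57$)
$s{\left(J \right)} = J^{2} \left(4 + J\right)$ ($s{\left(J \right)} = J \left(4 + J\right) J = J^{2} \left(4 + J\right)$)
$H{\left(w,j \right)} = \frac{2}{5}$ ($H{\left(w,j \right)} = - \frac{2}{-5} = \left(-2\right) \left(- \frac{1}{5}\right) = \frac{2}{5}$)
$\frac{-173 + H{\left(T,4 \right)}}{s{\left(6 \right)} + 132} = \frac{-173 + \frac{2}{5}}{6^{2} \left(4 + 6\right) + 132} = - \frac{863}{5 \left(36 \cdot 10 + 132\right)} = - \frac{863}{5 \left(360 + 132\right)} = - \frac{863}{5 \cdot 492} = \left(- \frac{863}{5}\right) \frac{1}{492} = - \frac{863}{2460}$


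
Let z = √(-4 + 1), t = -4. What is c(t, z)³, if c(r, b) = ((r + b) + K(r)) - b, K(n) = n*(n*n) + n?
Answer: -373248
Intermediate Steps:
K(n) = n + n³ (K(n) = n*n² + n = n³ + n = n + n³)
z = I*√3 (z = √(-3) = I*√3 ≈ 1.732*I)
c(r, b) = r³ + 2*r (c(r, b) = ((r + b) + (r + r³)) - b = ((b + r) + (r + r³)) - b = (b + r³ + 2*r) - b = r³ + 2*r)
c(t, z)³ = (-4*(2 + (-4)²))³ = (-4*(2 + 16))³ = (-4*18)³ = (-72)³ = -373248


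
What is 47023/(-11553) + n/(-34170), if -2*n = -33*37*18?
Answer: -577910609/131588670 ≈ -4.3918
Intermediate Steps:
n = 10989 (n = -(-33*37)*18/2 = -(-1221)*18/2 = -½*(-21978) = 10989)
47023/(-11553) + n/(-34170) = 47023/(-11553) + 10989/(-34170) = 47023*(-1/11553) + 10989*(-1/34170) = -47023/11553 - 3663/11390 = -577910609/131588670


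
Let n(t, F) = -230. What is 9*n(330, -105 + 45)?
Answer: -2070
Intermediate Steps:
9*n(330, -105 + 45) = 9*(-230) = -2070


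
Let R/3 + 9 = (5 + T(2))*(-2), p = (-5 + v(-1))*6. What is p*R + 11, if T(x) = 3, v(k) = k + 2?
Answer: 1811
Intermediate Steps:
v(k) = 2 + k
p = -24 (p = (-5 + (2 - 1))*6 = (-5 + 1)*6 = -4*6 = -24)
R = -75 (R = -27 + 3*((5 + 3)*(-2)) = -27 + 3*(8*(-2)) = -27 + 3*(-16) = -27 - 48 = -75)
p*R + 11 = -24*(-75) + 11 = 1800 + 11 = 1811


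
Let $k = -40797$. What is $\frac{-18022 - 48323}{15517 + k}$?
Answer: $\frac{13269}{5056} \approx 2.6244$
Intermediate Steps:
$\frac{-18022 - 48323}{15517 + k} = \frac{-18022 - 48323}{15517 - 40797} = - \frac{66345}{-25280} = \left(-66345\right) \left(- \frac{1}{25280}\right) = \frac{13269}{5056}$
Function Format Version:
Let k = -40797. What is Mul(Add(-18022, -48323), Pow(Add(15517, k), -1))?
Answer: Rational(13269, 5056) ≈ 2.6244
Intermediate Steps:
Mul(Add(-18022, -48323), Pow(Add(15517, k), -1)) = Mul(Add(-18022, -48323), Pow(Add(15517, -40797), -1)) = Mul(-66345, Pow(-25280, -1)) = Mul(-66345, Rational(-1, 25280)) = Rational(13269, 5056)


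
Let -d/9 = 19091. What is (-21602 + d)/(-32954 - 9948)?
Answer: 193421/42902 ≈ 4.5084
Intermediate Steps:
d = -171819 (d = -9*19091 = -171819)
(-21602 + d)/(-32954 - 9948) = (-21602 - 171819)/(-32954 - 9948) = -193421/(-42902) = -193421*(-1/42902) = 193421/42902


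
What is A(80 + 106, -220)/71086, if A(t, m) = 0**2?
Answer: 0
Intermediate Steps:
A(t, m) = 0
A(80 + 106, -220)/71086 = 0/71086 = 0*(1/71086) = 0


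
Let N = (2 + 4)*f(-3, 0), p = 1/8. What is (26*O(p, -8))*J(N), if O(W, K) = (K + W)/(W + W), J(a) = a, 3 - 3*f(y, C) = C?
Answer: -4914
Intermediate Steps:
f(y, C) = 1 - C/3
p = ⅛ (p = 1*(⅛) = ⅛ ≈ 0.12500)
N = 6 (N = (2 + 4)*(1 - ⅓*0) = 6*(1 + 0) = 6*1 = 6)
O(W, K) = (K + W)/(2*W) (O(W, K) = (K + W)/((2*W)) = (K + W)*(1/(2*W)) = (K + W)/(2*W))
(26*O(p, -8))*J(N) = (26*((-8 + ⅛)/(2*(⅛))))*6 = (26*((½)*8*(-63/8)))*6 = (26*(-63/2))*6 = -819*6 = -4914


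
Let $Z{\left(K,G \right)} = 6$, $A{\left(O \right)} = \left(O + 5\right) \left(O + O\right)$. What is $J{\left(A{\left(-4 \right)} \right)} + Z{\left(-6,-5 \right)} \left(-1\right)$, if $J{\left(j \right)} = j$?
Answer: $-14$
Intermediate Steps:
$A{\left(O \right)} = 2 O \left(5 + O\right)$ ($A{\left(O \right)} = \left(5 + O\right) 2 O = 2 O \left(5 + O\right)$)
$J{\left(A{\left(-4 \right)} \right)} + Z{\left(-6,-5 \right)} \left(-1\right) = 2 \left(-4\right) \left(5 - 4\right) + 6 \left(-1\right) = 2 \left(-4\right) 1 - 6 = -8 - 6 = -14$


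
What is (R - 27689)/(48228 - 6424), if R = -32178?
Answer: -59867/41804 ≈ -1.4321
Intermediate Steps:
(R - 27689)/(48228 - 6424) = (-32178 - 27689)/(48228 - 6424) = -59867/41804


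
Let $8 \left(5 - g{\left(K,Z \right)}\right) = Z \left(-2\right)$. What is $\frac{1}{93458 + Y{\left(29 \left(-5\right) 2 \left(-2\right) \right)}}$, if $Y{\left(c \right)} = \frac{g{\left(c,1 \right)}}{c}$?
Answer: $\frac{2320}{216822581} \approx 1.07 \cdot 10^{-5}$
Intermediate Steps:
$g{\left(K,Z \right)} = 5 + \frac{Z}{4}$ ($g{\left(K,Z \right)} = 5 - \frac{Z \left(-2\right)}{8} = 5 - \frac{\left(-2\right) Z}{8} = 5 + \frac{Z}{4}$)
$Y{\left(c \right)} = \frac{21}{4 c}$ ($Y{\left(c \right)} = \frac{5 + \frac{1}{4} \cdot 1}{c} = \frac{5 + \frac{1}{4}}{c} = \frac{21}{4 c}$)
$\frac{1}{93458 + Y{\left(29 \left(-5\right) 2 \left(-2\right) \right)}} = \frac{1}{93458 + \frac{21}{4 \cdot 29 \left(-5\right) 2 \left(-2\right)}} = \frac{1}{93458 + \frac{21}{4 \cdot 29 \left(\left(-10\right) \left(-2\right)\right)}} = \frac{1}{93458 + \frac{21}{4 \cdot 29 \cdot 20}} = \frac{1}{93458 + \frac{21}{4 \cdot 580}} = \frac{1}{93458 + \frac{21}{4} \cdot \frac{1}{580}} = \frac{1}{93458 + \frac{21}{2320}} = \frac{1}{\frac{216822581}{2320}} = \frac{2320}{216822581}$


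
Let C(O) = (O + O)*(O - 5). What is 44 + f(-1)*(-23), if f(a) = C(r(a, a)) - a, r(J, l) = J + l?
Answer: -623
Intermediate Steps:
C(O) = 2*O*(-5 + O) (C(O) = (2*O)*(-5 + O) = 2*O*(-5 + O))
f(a) = -a + 4*a*(-5 + 2*a) (f(a) = 2*(a + a)*(-5 + (a + a)) - a = 2*(2*a)*(-5 + 2*a) - a = 4*a*(-5 + 2*a) - a = -a + 4*a*(-5 + 2*a))
44 + f(-1)*(-23) = 44 - (-21 + 8*(-1))*(-23) = 44 - (-21 - 8)*(-23) = 44 - 1*(-29)*(-23) = 44 + 29*(-23) = 44 - 667 = -623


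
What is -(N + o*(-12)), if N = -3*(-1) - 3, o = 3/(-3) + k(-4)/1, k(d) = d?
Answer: -60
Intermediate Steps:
o = -5 (o = 3/(-3) - 4/1 = 3*(-⅓) - 4*1 = -1 - 4 = -5)
N = 0 (N = 3 - 3 = 0)
-(N + o*(-12)) = -(0 - 5*(-12)) = -(0 + 60) = -1*60 = -60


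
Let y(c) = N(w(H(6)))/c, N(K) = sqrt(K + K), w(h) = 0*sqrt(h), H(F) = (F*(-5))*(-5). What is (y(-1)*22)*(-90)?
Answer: 0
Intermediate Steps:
H(F) = 25*F (H(F) = -5*F*(-5) = 25*F)
w(h) = 0
N(K) = sqrt(2)*sqrt(K) (N(K) = sqrt(2*K) = sqrt(2)*sqrt(K))
y(c) = 0 (y(c) = (sqrt(2)*sqrt(0))/c = (sqrt(2)*0)/c = 0/c = 0)
(y(-1)*22)*(-90) = (0*22)*(-90) = 0*(-90) = 0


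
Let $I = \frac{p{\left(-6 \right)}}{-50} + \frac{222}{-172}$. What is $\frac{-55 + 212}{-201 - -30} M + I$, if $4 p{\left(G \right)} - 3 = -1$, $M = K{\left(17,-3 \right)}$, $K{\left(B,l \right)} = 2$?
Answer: $- \frac{2306603}{735300} \approx -3.137$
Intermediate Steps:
$M = 2$
$p{\left(G \right)} = \frac{1}{2}$ ($p{\left(G \right)} = \frac{3}{4} + \frac{1}{4} \left(-1\right) = \frac{3}{4} - \frac{1}{4} = \frac{1}{2}$)
$I = - \frac{5593}{4300}$ ($I = \frac{1}{2 \left(-50\right)} + \frac{222}{-172} = \frac{1}{2} \left(- \frac{1}{50}\right) + 222 \left(- \frac{1}{172}\right) = - \frac{1}{100} - \frac{111}{86} = - \frac{5593}{4300} \approx -1.3007$)
$\frac{-55 + 212}{-201 - -30} M + I = \frac{-55 + 212}{-201 - -30} \cdot 2 - \frac{5593}{4300} = \frac{157}{-201 + \left(-92 + 122\right)} 2 - \frac{5593}{4300} = \frac{157}{-201 + 30} \cdot 2 - \frac{5593}{4300} = \frac{157}{-171} \cdot 2 - \frac{5593}{4300} = 157 \left(- \frac{1}{171}\right) 2 - \frac{5593}{4300} = \left(- \frac{157}{171}\right) 2 - \frac{5593}{4300} = - \frac{314}{171} - \frac{5593}{4300} = - \frac{2306603}{735300}$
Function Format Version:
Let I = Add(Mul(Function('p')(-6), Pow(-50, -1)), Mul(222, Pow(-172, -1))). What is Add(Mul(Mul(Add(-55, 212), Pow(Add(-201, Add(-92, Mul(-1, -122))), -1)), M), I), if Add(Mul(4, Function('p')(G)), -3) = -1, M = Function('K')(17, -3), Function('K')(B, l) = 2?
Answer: Rational(-2306603, 735300) ≈ -3.1370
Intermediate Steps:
M = 2
Function('p')(G) = Rational(1, 2) (Function('p')(G) = Add(Rational(3, 4), Mul(Rational(1, 4), -1)) = Add(Rational(3, 4), Rational(-1, 4)) = Rational(1, 2))
I = Rational(-5593, 4300) (I = Add(Mul(Rational(1, 2), Pow(-50, -1)), Mul(222, Pow(-172, -1))) = Add(Mul(Rational(1, 2), Rational(-1, 50)), Mul(222, Rational(-1, 172))) = Add(Rational(-1, 100), Rational(-111, 86)) = Rational(-5593, 4300) ≈ -1.3007)
Add(Mul(Mul(Add(-55, 212), Pow(Add(-201, Add(-92, Mul(-1, -122))), -1)), M), I) = Add(Mul(Mul(Add(-55, 212), Pow(Add(-201, Add(-92, Mul(-1, -122))), -1)), 2), Rational(-5593, 4300)) = Add(Mul(Mul(157, Pow(Add(-201, Add(-92, 122)), -1)), 2), Rational(-5593, 4300)) = Add(Mul(Mul(157, Pow(Add(-201, 30), -1)), 2), Rational(-5593, 4300)) = Add(Mul(Mul(157, Pow(-171, -1)), 2), Rational(-5593, 4300)) = Add(Mul(Mul(157, Rational(-1, 171)), 2), Rational(-5593, 4300)) = Add(Mul(Rational(-157, 171), 2), Rational(-5593, 4300)) = Add(Rational(-314, 171), Rational(-5593, 4300)) = Rational(-2306603, 735300)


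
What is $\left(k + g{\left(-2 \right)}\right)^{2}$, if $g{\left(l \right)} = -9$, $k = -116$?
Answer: $15625$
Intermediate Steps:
$\left(k + g{\left(-2 \right)}\right)^{2} = \left(-116 - 9\right)^{2} = \left(-125\right)^{2} = 15625$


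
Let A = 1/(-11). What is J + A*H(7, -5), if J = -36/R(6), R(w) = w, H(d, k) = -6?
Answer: -60/11 ≈ -5.4545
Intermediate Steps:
A = -1/11 ≈ -0.090909
J = -6 (J = -36/6 = -36*⅙ = -6)
J + A*H(7, -5) = -6 - 1/11*(-6) = -6 + 6/11 = -60/11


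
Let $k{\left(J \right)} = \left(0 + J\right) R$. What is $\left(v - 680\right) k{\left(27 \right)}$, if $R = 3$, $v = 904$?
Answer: $18144$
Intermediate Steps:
$k{\left(J \right)} = 3 J$ ($k{\left(J \right)} = \left(0 + J\right) 3 = J 3 = 3 J$)
$\left(v - 680\right) k{\left(27 \right)} = \left(904 - 680\right) 3 \cdot 27 = 224 \cdot 81 = 18144$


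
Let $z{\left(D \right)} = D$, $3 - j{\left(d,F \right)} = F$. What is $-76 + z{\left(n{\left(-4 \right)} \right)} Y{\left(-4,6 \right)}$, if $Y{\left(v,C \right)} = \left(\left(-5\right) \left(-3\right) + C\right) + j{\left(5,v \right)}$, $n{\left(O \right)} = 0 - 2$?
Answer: $-132$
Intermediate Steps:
$n{\left(O \right)} = -2$ ($n{\left(O \right)} = 0 - 2 = -2$)
$j{\left(d,F \right)} = 3 - F$
$Y{\left(v,C \right)} = 18 + C - v$ ($Y{\left(v,C \right)} = \left(\left(-5\right) \left(-3\right) + C\right) - \left(-3 + v\right) = \left(15 + C\right) - \left(-3 + v\right) = 18 + C - v$)
$-76 + z{\left(n{\left(-4 \right)} \right)} Y{\left(-4,6 \right)} = -76 - 2 \left(18 + 6 - -4\right) = -76 - 2 \left(18 + 6 + 4\right) = -76 - 56 = -132$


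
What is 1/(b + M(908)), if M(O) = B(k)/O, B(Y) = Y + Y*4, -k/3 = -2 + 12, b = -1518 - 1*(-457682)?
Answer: 454/207098381 ≈ 2.1922e-6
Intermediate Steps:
b = 456164 (b = -1518 + 457682 = 456164)
k = -30 (k = -3*(-2 + 12) = -3*10 = -30)
B(Y) = 5*Y (B(Y) = Y + 4*Y = 5*Y)
M(O) = -150/O (M(O) = (5*(-30))/O = -150/O)
1/(b + M(908)) = 1/(456164 - 150/908) = 1/(456164 - 150*1/908) = 1/(456164 - 75/454) = 1/(207098381/454) = 454/207098381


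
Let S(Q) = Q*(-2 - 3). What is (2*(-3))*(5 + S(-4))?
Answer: -150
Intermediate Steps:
S(Q) = -5*Q (S(Q) = Q*(-5) = -5*Q)
(2*(-3))*(5 + S(-4)) = (2*(-3))*(5 - 5*(-4)) = -6*(5 + 20) = -6*25 = -150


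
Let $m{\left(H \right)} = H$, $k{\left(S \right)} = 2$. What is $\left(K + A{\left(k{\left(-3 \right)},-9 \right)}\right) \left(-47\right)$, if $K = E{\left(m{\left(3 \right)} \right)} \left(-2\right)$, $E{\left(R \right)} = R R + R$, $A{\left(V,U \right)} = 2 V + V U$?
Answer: $1786$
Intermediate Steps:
$A{\left(V,U \right)} = 2 V + U V$
$E{\left(R \right)} = R + R^{2}$ ($E{\left(R \right)} = R^{2} + R = R + R^{2}$)
$K = -24$ ($K = 3 \left(1 + 3\right) \left(-2\right) = 3 \cdot 4 \left(-2\right) = 12 \left(-2\right) = -24$)
$\left(K + A{\left(k{\left(-3 \right)},-9 \right)}\right) \left(-47\right) = \left(-24 + 2 \left(2 - 9\right)\right) \left(-47\right) = \left(-24 + 2 \left(-7\right)\right) \left(-47\right) = \left(-24 - 14\right) \left(-47\right) = \left(-38\right) \left(-47\right) = 1786$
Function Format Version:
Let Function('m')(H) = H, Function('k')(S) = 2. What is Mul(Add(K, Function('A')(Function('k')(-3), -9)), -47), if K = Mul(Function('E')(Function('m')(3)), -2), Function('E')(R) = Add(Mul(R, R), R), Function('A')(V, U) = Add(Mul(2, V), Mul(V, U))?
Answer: 1786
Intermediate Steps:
Function('A')(V, U) = Add(Mul(2, V), Mul(U, V))
Function('E')(R) = Add(R, Pow(R, 2)) (Function('E')(R) = Add(Pow(R, 2), R) = Add(R, Pow(R, 2)))
K = -24 (K = Mul(Mul(3, Add(1, 3)), -2) = Mul(Mul(3, 4), -2) = Mul(12, -2) = -24)
Mul(Add(K, Function('A')(Function('k')(-3), -9)), -47) = Mul(Add(-24, Mul(2, Add(2, -9))), -47) = Mul(Add(-24, Mul(2, -7)), -47) = Mul(Add(-24, -14), -47) = Mul(-38, -47) = 1786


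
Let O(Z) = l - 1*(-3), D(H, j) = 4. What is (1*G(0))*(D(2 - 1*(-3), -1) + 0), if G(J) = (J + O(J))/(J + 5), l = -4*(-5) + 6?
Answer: 116/5 ≈ 23.200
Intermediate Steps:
l = 26 (l = 20 + 6 = 26)
O(Z) = 29 (O(Z) = 26 - 1*(-3) = 26 + 3 = 29)
G(J) = (29 + J)/(5 + J) (G(J) = (J + 29)/(J + 5) = (29 + J)/(5 + J))
(1*G(0))*(D(2 - 1*(-3), -1) + 0) = (1*((29 + 0)/(5 + 0)))*(4 + 0) = (1*(29/5))*4 = (29/5)*4 = 116/5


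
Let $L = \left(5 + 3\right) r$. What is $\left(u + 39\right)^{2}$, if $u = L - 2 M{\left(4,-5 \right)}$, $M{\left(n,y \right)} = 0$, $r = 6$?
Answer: $7569$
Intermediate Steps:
$L = 48$ ($L = \left(5 + 3\right) 6 = 8 \cdot 6 = 48$)
$u = 48$ ($u = 48 - 0 = 48 + 0 = 48$)
$\left(u + 39\right)^{2} = \left(48 + 39\right)^{2} = 87^{2} = 7569$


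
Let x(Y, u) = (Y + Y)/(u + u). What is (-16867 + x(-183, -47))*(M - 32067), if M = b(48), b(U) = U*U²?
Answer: -62236245150/47 ≈ -1.3242e+9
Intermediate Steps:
b(U) = U³
M = 110592 (M = 48³ = 110592)
x(Y, u) = Y/u (x(Y, u) = (2*Y)/((2*u)) = (2*Y)*(1/(2*u)) = Y/u)
(-16867 + x(-183, -47))*(M - 32067) = (-16867 - 183/(-47))*(110592 - 32067) = (-16867 - 183*(-1/47))*78525 = (-16867 + 183/47)*78525 = -792566/47*78525 = -62236245150/47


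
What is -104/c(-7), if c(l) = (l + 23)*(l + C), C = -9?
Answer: 13/32 ≈ 0.40625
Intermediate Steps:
c(l) = (-9 + l)*(23 + l) (c(l) = (l + 23)*(l - 9) = (23 + l)*(-9 + l) = (-9 + l)*(23 + l))
-104/c(-7) = -104/(-207 + (-7)**2 + 14*(-7)) = -104/(-207 + 49 - 98) = -104/(-256) = -104*(-1/256) = 13/32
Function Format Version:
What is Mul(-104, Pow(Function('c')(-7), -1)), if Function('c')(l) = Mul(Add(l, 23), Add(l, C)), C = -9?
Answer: Rational(13, 32) ≈ 0.40625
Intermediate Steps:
Function('c')(l) = Mul(Add(-9, l), Add(23, l)) (Function('c')(l) = Mul(Add(l, 23), Add(l, -9)) = Mul(Add(23, l), Add(-9, l)) = Mul(Add(-9, l), Add(23, l)))
Mul(-104, Pow(Function('c')(-7), -1)) = Mul(-104, Pow(Add(-207, Pow(-7, 2), Mul(14, -7)), -1)) = Mul(-104, Pow(Add(-207, 49, -98), -1)) = Mul(-104, Pow(-256, -1)) = Mul(-104, Rational(-1, 256)) = Rational(13, 32)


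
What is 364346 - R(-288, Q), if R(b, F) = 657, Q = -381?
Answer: 363689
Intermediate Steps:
364346 - R(-288, Q) = 364346 - 1*657 = 364346 - 657 = 363689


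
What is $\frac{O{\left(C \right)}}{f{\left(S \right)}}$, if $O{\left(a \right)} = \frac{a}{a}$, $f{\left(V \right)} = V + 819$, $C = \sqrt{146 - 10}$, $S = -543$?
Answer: $\frac{1}{276} \approx 0.0036232$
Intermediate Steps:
$C = 2 \sqrt{34}$ ($C = \sqrt{136} = 2 \sqrt{34} \approx 11.662$)
$f{\left(V \right)} = 819 + V$
$O{\left(a \right)} = 1$
$\frac{O{\left(C \right)}}{f{\left(S \right)}} = 1 \frac{1}{819 - 543} = 1 \cdot \frac{1}{276} = \frac{1}{276}$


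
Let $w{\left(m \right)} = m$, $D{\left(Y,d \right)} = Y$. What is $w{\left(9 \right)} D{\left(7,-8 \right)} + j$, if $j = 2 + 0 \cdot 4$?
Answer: $65$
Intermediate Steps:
$j = 2$ ($j = 2 + 0 = 2$)
$w{\left(9 \right)} D{\left(7,-8 \right)} + j = 9 \cdot 7 + 2 = 63 + 2 = 65$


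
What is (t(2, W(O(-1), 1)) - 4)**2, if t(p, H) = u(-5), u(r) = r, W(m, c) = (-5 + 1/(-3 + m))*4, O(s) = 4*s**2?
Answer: 81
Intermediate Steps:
W(m, c) = -20 + 4/(-3 + m)
t(p, H) = -5
(t(2, W(O(-1), 1)) - 4)**2 = (-5 - 4)**2 = (-9)**2 = 81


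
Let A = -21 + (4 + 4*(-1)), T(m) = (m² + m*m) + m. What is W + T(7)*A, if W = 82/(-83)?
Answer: -183097/83 ≈ -2206.0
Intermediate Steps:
T(m) = m + 2*m² (T(m) = (m² + m²) + m = 2*m² + m = m + 2*m²)
A = -21 (A = -21 + (4 - 4) = -21 + 0 = -21)
W = -82/83 (W = 82*(-1/83) = -82/83 ≈ -0.98795)
W + T(7)*A = -82/83 + (7*(1 + 2*7))*(-21) = -82/83 + (7*(1 + 14))*(-21) = -82/83 + (7*15)*(-21) = -82/83 + 105*(-21) = -82/83 - 2205 = -183097/83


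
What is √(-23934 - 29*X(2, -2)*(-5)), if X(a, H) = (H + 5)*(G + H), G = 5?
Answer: I*√22629 ≈ 150.43*I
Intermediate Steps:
X(a, H) = (5 + H)² (X(a, H) = (H + 5)*(5 + H) = (5 + H)*(5 + H) = (5 + H)²)
√(-23934 - 29*X(2, -2)*(-5)) = √(-23934 - 29*(25 + (-2)² + 10*(-2))*(-5)) = √(-23934 - 29*(25 + 4 - 20)*(-5)) = √(-23934 - 29*9*(-5)) = √(-23934 - 261*(-5)) = √(-23934 + 1305) = √(-22629) = I*√22629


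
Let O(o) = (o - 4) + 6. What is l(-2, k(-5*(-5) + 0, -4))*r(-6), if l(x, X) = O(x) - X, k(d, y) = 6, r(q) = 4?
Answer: -24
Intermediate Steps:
O(o) = 2 + o (O(o) = (-4 + o) + 6 = 2 + o)
l(x, X) = 2 + x - X (l(x, X) = (2 + x) - X = 2 + x - X)
l(-2, k(-5*(-5) + 0, -4))*r(-6) = (2 - 2 - 1*6)*4 = (2 - 2 - 6)*4 = -6*4 = -24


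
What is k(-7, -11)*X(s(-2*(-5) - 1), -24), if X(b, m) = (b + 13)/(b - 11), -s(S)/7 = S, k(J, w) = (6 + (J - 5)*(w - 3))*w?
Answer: -47850/37 ≈ -1293.2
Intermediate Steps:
k(J, w) = w*(6 + (-5 + J)*(-3 + w)) (k(J, w) = (6 + (-5 + J)*(-3 + w))*w = w*(6 + (-5 + J)*(-3 + w)))
s(S) = -7*S
X(b, m) = (13 + b)/(-11 + b)
k(-7, -11)*X(s(-2*(-5) - 1), -24) = (-11*(21 - 5*(-11) - 3*(-7) - 7*(-11)))*((13 - 7*(-2*(-5) - 1))/(-11 - 7*(-2*(-5) - 1))) = (-11*(21 + 55 + 21 + 77))*((13 - 7*(10 - 1))/(-11 - 7*(10 - 1))) = (-11*174)*((13 - 7*9)/(-11 - 7*9)) = -1914*(13 - 63)/(-11 - 63) = -1914*(-50)/(-74) = -(-957)*(-50)/37 = -1914*25/37 = -47850/37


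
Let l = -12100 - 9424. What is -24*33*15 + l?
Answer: -33404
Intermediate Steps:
l = -21524
-24*33*15 + l = -24*33*15 - 21524 = -792*15 - 21524 = -11880 - 21524 = -33404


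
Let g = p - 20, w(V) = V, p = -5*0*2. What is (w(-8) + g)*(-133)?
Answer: 3724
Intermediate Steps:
p = 0 (p = 0*2 = 0)
g = -20 (g = 0 - 20 = -20)
(w(-8) + g)*(-133) = (-8 - 20)*(-133) = -28*(-133) = 3724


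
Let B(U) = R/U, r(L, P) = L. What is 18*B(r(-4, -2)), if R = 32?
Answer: -144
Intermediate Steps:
B(U) = 32/U
18*B(r(-4, -2)) = 18*(32/(-4)) = 18*(32*(-¼)) = 18*(-8) = -144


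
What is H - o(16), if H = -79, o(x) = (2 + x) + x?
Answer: -113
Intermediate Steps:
o(x) = 2 + 2*x
H - o(16) = -79 - (2 + 2*16) = -79 - (2 + 32) = -79 - 1*34 = -79 - 34 = -113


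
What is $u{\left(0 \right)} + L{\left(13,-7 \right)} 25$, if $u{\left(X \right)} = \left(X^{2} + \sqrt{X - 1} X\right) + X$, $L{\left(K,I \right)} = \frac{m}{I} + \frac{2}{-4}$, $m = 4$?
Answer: $- \frac{375}{14} \approx -26.786$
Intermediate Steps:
$L{\left(K,I \right)} = - \frac{1}{2} + \frac{4}{I}$ ($L{\left(K,I \right)} = \frac{4}{I} + \frac{2}{-4} = \frac{4}{I} + 2 \left(- \frac{1}{4}\right) = \frac{4}{I} - \frac{1}{2} = - \frac{1}{2} + \frac{4}{I}$)
$u{\left(X \right)} = X + X^{2} + X \sqrt{-1 + X}$ ($u{\left(X \right)} = \left(X^{2} + \sqrt{-1 + X} X\right) + X = \left(X^{2} + X \sqrt{-1 + X}\right) + X = X + X^{2} + X \sqrt{-1 + X}$)
$u{\left(0 \right)} + L{\left(13,-7 \right)} 25 = 0 \left(1 + 0 + \sqrt{-1 + 0}\right) + \frac{8 - -7}{2 \left(-7\right)} 25 = 0 \left(1 + 0 + \sqrt{-1}\right) + \frac{1}{2} \left(- \frac{1}{7}\right) \left(8 + 7\right) 25 = 0 \left(1 + 0 + i\right) + \frac{1}{2} \left(- \frac{1}{7}\right) 15 \cdot 25 = 0 \left(1 + i\right) - \frac{375}{14} = 0 - \frac{375}{14} = - \frac{375}{14}$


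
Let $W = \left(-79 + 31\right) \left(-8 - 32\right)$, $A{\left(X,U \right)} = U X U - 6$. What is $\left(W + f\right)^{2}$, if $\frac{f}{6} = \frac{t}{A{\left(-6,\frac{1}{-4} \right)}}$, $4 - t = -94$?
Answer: $\frac{965469184}{289} \approx 3.3407 \cdot 10^{6}$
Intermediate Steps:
$A{\left(X,U \right)} = -6 + X U^{2}$ ($A{\left(X,U \right)} = X U^{2} - 6 = -6 + X U^{2}$)
$t = 98$ ($t = 4 - -94 = 4 + 94 = 98$)
$W = 1920$ ($W = \left(-48\right) \left(-40\right) = 1920$)
$f = - \frac{1568}{17}$ ($f = 6 \frac{98}{-6 - 6 \left(\frac{1}{-4}\right)^{2}} = 6 \frac{98}{-6 - 6 \left(- \frac{1}{4}\right)^{2}} = 6 \frac{98}{-6 - \frac{3}{8}} = 6 \frac{98}{- \frac{51}{8}} = 6 \cdot 98 \left(- \frac{8}{51}\right) = 6 \left(- \frac{784}{51}\right) = - \frac{1568}{17} \approx -92.235$)
$\left(W + f\right)^{2} = \left(1920 - \frac{1568}{17}\right)^{2} = \left(\frac{31072}{17}\right)^{2} = \frac{965469184}{289}$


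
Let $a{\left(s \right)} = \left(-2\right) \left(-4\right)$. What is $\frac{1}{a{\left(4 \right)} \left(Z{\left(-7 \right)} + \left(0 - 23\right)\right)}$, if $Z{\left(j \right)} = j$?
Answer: $- \frac{1}{240} \approx -0.0041667$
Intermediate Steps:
$a{\left(s \right)} = 8$
$\frac{1}{a{\left(4 \right)} \left(Z{\left(-7 \right)} + \left(0 - 23\right)\right)} = \frac{1}{8 \left(-7 + \left(0 - 23\right)\right)} = \frac{1}{8 \left(-7 - 23\right)} = \frac{1}{8 \left(-30\right)} = \frac{1}{-240} = - \frac{1}{240}$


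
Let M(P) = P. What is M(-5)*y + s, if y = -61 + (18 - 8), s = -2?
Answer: 253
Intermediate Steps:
y = -51 (y = -61 + 10 = -51)
M(-5)*y + s = -5*(-51) - 2 = 255 - 2 = 253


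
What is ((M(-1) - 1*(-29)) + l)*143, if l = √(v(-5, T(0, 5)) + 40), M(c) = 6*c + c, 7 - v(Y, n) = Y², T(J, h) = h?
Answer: 3146 + 143*√22 ≈ 3816.7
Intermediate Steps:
v(Y, n) = 7 - Y²
M(c) = 7*c
l = √22 (l = √((7 - 1*(-5)²) + 40) = √((7 - 1*25) + 40) = √((7 - 25) + 40) = √(-18 + 40) = √22 ≈ 4.6904)
((M(-1) - 1*(-29)) + l)*143 = ((7*(-1) - 1*(-29)) + √22)*143 = ((-7 + 29) + √22)*143 = (22 + √22)*143 = 3146 + 143*√22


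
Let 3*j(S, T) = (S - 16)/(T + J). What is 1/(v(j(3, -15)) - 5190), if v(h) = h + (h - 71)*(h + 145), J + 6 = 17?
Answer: -144/2217971 ≈ -6.4924e-5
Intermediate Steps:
J = 11 (J = -6 + 17 = 11)
j(S, T) = (-16 + S)/(3*(11 + T)) (j(S, T) = ((S - 16)/(T + 11))/3 = ((-16 + S)/(11 + T))/3 = (-16 + S)/(3*(11 + T)))
v(h) = h + (-71 + h)*(145 + h)
1/(v(j(3, -15)) - 5190) = 1/((-10295 + ((-16 + 3)/(3*(11 - 15)))² + 75*((-16 + 3)/(3*(11 - 15)))) - 5190) = 1/((-10295 + ((⅓)*(-13)/(-4))² + 75*((⅓)*(-13)/(-4))) - 5190) = 1/((-10295 + ((⅓)*(-¼)*(-13))² + 75*((⅓)*(-¼)*(-13))) - 5190) = 1/((-10295 + (13/12)² + 75*(13/12)) - 5190) = 1/((-10295 + 169/144 + 325/4) - 5190) = 1/(-1470611/144 - 5190) = 1/(-2217971/144) = -144/2217971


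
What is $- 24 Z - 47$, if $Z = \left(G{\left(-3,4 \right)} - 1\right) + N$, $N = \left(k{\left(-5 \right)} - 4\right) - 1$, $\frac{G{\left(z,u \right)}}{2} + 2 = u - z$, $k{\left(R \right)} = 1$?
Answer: $-167$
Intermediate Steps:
$G{\left(z,u \right)} = -4 - 2 z + 2 u$ ($G{\left(z,u \right)} = -4 + 2 \left(u - z\right) = -4 + \left(- 2 z + 2 u\right) = -4 - 2 z + 2 u$)
$N = -4$ ($N = \left(1 - 4\right) - 1 = -3 - 1 = -4$)
$Z = 5$ ($Z = \left(\left(-4 - -6 + 2 \cdot 4\right) - 1\right) - 4 = \left(\left(-4 + 6 + 8\right) - 1\right) - 4 = \left(10 - 1\right) - 4 = 9 - 4 = 5$)
$- 24 Z - 47 = \left(-24\right) 5 - 47 = -120 - 47 = -167$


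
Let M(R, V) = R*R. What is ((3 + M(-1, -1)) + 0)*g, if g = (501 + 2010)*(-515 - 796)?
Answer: -13167684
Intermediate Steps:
M(R, V) = R²
g = -3291921 (g = 2511*(-1311) = -3291921)
((3 + M(-1, -1)) + 0)*g = ((3 + (-1)²) + 0)*(-3291921) = ((3 + 1) + 0)*(-3291921) = (4 + 0)*(-3291921) = 4*(-3291921) = -13167684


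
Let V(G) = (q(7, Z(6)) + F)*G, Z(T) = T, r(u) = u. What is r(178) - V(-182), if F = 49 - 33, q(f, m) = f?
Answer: 4364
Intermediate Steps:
F = 16
V(G) = 23*G (V(G) = (7 + 16)*G = 23*G)
r(178) - V(-182) = 178 - 23*(-182) = 178 - 1*(-4186) = 178 + 4186 = 4364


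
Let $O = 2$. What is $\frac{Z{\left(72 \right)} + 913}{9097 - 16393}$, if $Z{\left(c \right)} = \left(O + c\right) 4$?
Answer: $- \frac{403}{2432} \approx -0.16571$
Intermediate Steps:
$Z{\left(c \right)} = 8 + 4 c$ ($Z{\left(c \right)} = \left(2 + c\right) 4 = 8 + 4 c$)
$\frac{Z{\left(72 \right)} + 913}{9097 - 16393} = \frac{\left(8 + 4 \cdot 72\right) + 913}{9097 - 16393} = \frac{\left(8 + 288\right) + 913}{-7296} = \left(296 + 913\right) \left(- \frac{1}{7296}\right) = 1209 \left(- \frac{1}{7296}\right) = - \frac{403}{2432}$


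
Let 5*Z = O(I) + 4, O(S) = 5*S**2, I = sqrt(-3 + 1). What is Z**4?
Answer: 1296/625 ≈ 2.0736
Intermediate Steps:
I = I*sqrt(2) (I = sqrt(-2) = I*sqrt(2) ≈ 1.4142*I)
Z = -6/5 (Z = (5*(I*sqrt(2))**2 + 4)/5 = (5*(-2) + 4)/5 = (-10 + 4)/5 = (1/5)*(-6) = -6/5 ≈ -1.2000)
Z**4 = (-6/5)**4 = 1296/625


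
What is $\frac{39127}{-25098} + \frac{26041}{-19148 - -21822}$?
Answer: $\frac{137237855}{16778013} \approx 8.1796$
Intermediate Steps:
$\frac{39127}{-25098} + \frac{26041}{-19148 - -21822} = 39127 \left(- \frac{1}{25098}\right) + \frac{26041}{-19148 + 21822} = - \frac{39127}{25098} + \frac{26041}{2674} = \frac{137237855}{16778013}$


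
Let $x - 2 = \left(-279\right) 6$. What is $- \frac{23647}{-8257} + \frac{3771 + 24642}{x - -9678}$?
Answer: $\frac{423924023}{66105542} \approx 6.4128$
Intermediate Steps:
$x = -1672$ ($x = 2 - 1674 = -1672$)
$- \frac{23647}{-8257} + \frac{3771 + 24642}{x - -9678} = - \frac{23647}{-8257} + \frac{3771 + 24642}{-1672 - -9678} = \left(-23647\right) \left(- \frac{1}{8257}\right) + \frac{28413}{-1672 + 9678} = \frac{23647}{8257} + \frac{28413}{8006} = \frac{423924023}{66105542}$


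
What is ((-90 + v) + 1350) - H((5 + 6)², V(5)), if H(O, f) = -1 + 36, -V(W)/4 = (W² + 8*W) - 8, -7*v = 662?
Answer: 7913/7 ≈ 1130.4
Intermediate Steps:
v = -662/7 (v = -⅐*662 = -662/7 ≈ -94.571)
V(W) = 32 - 32*W - 4*W² (V(W) = -4*((W² + 8*W) - 8) = -4*(-8 + W² + 8*W) = 32 - 32*W - 4*W²)
H(O, f) = 35
((-90 + v) + 1350) - H((5 + 6)², V(5)) = ((-90 - 662/7) + 1350) - 1*35 = (-1292/7 + 1350) - 35 = 8158/7 - 35 = 7913/7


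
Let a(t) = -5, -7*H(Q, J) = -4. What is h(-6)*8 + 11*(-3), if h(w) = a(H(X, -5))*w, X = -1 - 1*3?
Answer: 207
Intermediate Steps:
X = -4 (X = -1 - 3 = -4)
H(Q, J) = 4/7 (H(Q, J) = -⅐*(-4) = 4/7)
h(w) = -5*w
h(-6)*8 + 11*(-3) = -5*(-6)*8 + 11*(-3) = 30*8 - 33 = 240 - 33 = 207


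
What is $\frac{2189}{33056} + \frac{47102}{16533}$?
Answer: $\frac{144835859}{49683168} \approx 2.9152$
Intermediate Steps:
$\frac{2189}{33056} + \frac{47102}{16533} = 2189 \cdot \frac{1}{33056} + 47102 \cdot \frac{1}{16533} = \frac{2189}{33056} + \frac{4282}{1503} = \frac{144835859}{49683168}$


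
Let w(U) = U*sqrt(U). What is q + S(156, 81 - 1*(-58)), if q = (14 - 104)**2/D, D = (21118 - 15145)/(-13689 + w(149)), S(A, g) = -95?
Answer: -37149445/1991 + 402300*sqrt(149)/1991 ≈ -16192.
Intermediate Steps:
w(U) = U**(3/2)
D = 5973/(-13689 + 149*sqrt(149)) (D = (21118 - 15145)/(-13689 + 149**(3/2)) = 5973/(-13689 + 149*sqrt(149)) ≈ -0.50319)
q = 8100/(-81764397/184080772 - 889977*sqrt(149)/184080772) (q = (14 - 104)**2/(-81764397/184080772 - 889977*sqrt(149)/184080772) = (-90)**2/(-81764397/184080772 - 889977*sqrt(149)/184080772) = 8100/(-81764397/184080772 - 889977*sqrt(149)/184080772) ≈ -16097.)
q + S(156, 81 - 1*(-58)) = (-36960300/1991 + 402300*sqrt(149)/1991) - 95 = -37149445/1991 + 402300*sqrt(149)/1991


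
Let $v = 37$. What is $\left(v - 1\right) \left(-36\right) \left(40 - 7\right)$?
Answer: $-42768$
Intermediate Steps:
$\left(v - 1\right) \left(-36\right) \left(40 - 7\right) = \left(37 - 1\right) \left(-36\right) \left(40 - 7\right) = 36 \left(-36\right) 33 = \left(-1296\right) 33 = -42768$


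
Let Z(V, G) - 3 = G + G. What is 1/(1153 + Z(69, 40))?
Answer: 1/1236 ≈ 0.00080906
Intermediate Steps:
Z(V, G) = 3 + 2*G (Z(V, G) = 3 + (G + G) = 3 + 2*G)
1/(1153 + Z(69, 40)) = 1/(1153 + (3 + 2*40)) = 1/(1153 + (3 + 80)) = 1/(1153 + 83) = 1/1236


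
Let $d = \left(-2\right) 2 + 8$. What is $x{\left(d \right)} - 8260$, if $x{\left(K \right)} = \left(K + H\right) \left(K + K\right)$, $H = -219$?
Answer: $-9980$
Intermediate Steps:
$d = 4$ ($d = -4 + 8 = 4$)
$x{\left(K \right)} = 2 K \left(-219 + K\right)$ ($x{\left(K \right)} = \left(K - 219\right) \left(K + K\right) = \left(-219 + K\right) 2 K = 2 K \left(-219 + K\right)$)
$x{\left(d \right)} - 8260 = 2 \cdot 4 \left(-219 + 4\right) - 8260 = 2 \cdot 4 \left(-215\right) - 8260 = -1720 - 8260 = -9980$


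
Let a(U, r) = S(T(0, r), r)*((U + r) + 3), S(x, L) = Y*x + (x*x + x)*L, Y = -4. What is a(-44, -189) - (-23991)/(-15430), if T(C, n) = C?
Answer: -23991/15430 ≈ -1.5548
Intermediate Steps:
S(x, L) = -4*x + L*(x + x**2) (S(x, L) = -4*x + (x*x + x)*L = -4*x + (x**2 + x)*L = -4*x + (x + x**2)*L = -4*x + L*(x + x**2))
a(U, r) = 0 (a(U, r) = (0*(-4 + r + r*0))*((U + r) + 3) = (0*(-4 + r + 0))*(3 + U + r) = (0*(-4 + r))*(3 + U + r) = 0*(3 + U + r) = 0)
a(-44, -189) - (-23991)/(-15430) = 0 - (-23991)/(-15430) = 0 - (-23991)*(-1)/15430 = 0 - 1*23991/15430 = 0 - 23991/15430 = -23991/15430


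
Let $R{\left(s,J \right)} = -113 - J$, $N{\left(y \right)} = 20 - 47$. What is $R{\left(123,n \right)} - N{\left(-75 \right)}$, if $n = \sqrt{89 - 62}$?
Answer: $-86 - 3 \sqrt{3} \approx -91.196$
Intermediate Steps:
$N{\left(y \right)} = -27$
$n = 3 \sqrt{3}$ ($n = \sqrt{27} = 3 \sqrt{3} \approx 5.1962$)
$R{\left(123,n \right)} - N{\left(-75 \right)} = \left(-113 - 3 \sqrt{3}\right) - -27 = \left(-113 - 3 \sqrt{3}\right) + 27 = -86 - 3 \sqrt{3}$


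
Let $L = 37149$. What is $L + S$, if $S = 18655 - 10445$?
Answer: $45359$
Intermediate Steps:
$S = 8210$ ($S = 18655 - 10445 = 8210$)
$L + S = 37149 + 8210 = 45359$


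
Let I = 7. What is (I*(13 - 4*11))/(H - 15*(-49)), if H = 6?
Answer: -217/741 ≈ -0.29285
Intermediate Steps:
(I*(13 - 4*11))/(H - 15*(-49)) = (7*(13 - 4*11))/(6 - 15*(-49)) = (7*(13 - 44))/(6 + 735) = (7*(-31))/741 = -217*1/741 = -217/741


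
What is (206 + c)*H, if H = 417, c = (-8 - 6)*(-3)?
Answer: 103416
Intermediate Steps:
c = 42 (c = -14*(-3) = 42)
(206 + c)*H = (206 + 42)*417 = 248*417 = 103416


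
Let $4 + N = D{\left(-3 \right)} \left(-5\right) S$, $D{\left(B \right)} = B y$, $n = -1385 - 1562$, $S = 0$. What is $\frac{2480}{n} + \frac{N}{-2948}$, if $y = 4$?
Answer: $- \frac{1824813}{2171939} \approx -0.84018$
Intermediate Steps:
$n = -2947$
$D{\left(B \right)} = 4 B$ ($D{\left(B \right)} = B 4 = 4 B$)
$N = -4$ ($N = -4 + 4 \left(-3\right) \left(-5\right) 0 = -4 + \left(-12\right) \left(-5\right) 0 = -4 + 60 \cdot 0 = -4 + 0 = -4$)
$\frac{2480}{n} + \frac{N}{-2948} = \frac{2480}{-2947} - \frac{4}{-2948} = 2480 \left(- \frac{1}{2947}\right) - - \frac{1}{737} = - \frac{2480}{2947} + \frac{1}{737} = - \frac{1824813}{2171939}$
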